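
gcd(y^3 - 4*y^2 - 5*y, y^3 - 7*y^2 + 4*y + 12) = y + 1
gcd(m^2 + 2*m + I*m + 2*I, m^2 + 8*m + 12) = m + 2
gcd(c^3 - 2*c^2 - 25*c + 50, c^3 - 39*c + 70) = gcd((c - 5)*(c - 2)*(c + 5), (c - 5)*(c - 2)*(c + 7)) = c^2 - 7*c + 10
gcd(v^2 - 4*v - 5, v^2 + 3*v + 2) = v + 1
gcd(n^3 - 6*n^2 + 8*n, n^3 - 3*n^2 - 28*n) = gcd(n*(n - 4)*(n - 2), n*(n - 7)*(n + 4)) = n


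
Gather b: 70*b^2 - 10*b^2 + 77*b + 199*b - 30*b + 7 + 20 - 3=60*b^2 + 246*b + 24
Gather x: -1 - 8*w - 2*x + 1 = -8*w - 2*x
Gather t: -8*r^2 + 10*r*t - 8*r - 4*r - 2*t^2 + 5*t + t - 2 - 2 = -8*r^2 - 12*r - 2*t^2 + t*(10*r + 6) - 4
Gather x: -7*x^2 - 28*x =-7*x^2 - 28*x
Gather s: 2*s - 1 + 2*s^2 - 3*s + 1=2*s^2 - s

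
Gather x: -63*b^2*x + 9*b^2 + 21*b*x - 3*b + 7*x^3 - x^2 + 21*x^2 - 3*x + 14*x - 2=9*b^2 - 3*b + 7*x^3 + 20*x^2 + x*(-63*b^2 + 21*b + 11) - 2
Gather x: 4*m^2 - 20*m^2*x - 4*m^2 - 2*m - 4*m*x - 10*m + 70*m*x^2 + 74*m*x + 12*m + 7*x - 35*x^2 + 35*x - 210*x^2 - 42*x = x^2*(70*m - 245) + x*(-20*m^2 + 70*m)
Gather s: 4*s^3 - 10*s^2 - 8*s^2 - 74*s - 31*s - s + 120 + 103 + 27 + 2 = 4*s^3 - 18*s^2 - 106*s + 252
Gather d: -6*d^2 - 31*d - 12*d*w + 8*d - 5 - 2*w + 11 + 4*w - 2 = -6*d^2 + d*(-12*w - 23) + 2*w + 4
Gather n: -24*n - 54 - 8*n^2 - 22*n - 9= -8*n^2 - 46*n - 63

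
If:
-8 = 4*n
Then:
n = -2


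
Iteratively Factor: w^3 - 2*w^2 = (w - 2)*(w^2) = w*(w - 2)*(w)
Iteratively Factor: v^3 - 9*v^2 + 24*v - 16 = (v - 1)*(v^2 - 8*v + 16) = (v - 4)*(v - 1)*(v - 4)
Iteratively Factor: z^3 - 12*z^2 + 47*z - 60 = (z - 5)*(z^2 - 7*z + 12) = (z - 5)*(z - 3)*(z - 4)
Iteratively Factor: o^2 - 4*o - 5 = (o - 5)*(o + 1)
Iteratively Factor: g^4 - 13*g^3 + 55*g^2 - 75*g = (g - 5)*(g^3 - 8*g^2 + 15*g) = (g - 5)*(g - 3)*(g^2 - 5*g) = (g - 5)^2*(g - 3)*(g)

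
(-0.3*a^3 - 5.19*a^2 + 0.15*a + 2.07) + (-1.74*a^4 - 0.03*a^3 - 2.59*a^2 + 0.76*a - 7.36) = -1.74*a^4 - 0.33*a^3 - 7.78*a^2 + 0.91*a - 5.29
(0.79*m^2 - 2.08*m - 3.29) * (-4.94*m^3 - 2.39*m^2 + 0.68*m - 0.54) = -3.9026*m^5 + 8.3871*m^4 + 21.761*m^3 + 6.0221*m^2 - 1.114*m + 1.7766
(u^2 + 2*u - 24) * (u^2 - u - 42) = u^4 + u^3 - 68*u^2 - 60*u + 1008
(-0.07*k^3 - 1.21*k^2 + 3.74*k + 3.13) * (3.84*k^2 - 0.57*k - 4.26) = -0.2688*k^5 - 4.6065*k^4 + 15.3495*k^3 + 15.042*k^2 - 17.7165*k - 13.3338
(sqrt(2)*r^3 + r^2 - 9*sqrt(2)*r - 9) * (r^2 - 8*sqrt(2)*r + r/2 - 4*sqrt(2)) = sqrt(2)*r^5 - 15*r^4 + sqrt(2)*r^4/2 - 17*sqrt(2)*r^3 - 15*r^3/2 - 17*sqrt(2)*r^2/2 + 135*r^2 + 135*r/2 + 72*sqrt(2)*r + 36*sqrt(2)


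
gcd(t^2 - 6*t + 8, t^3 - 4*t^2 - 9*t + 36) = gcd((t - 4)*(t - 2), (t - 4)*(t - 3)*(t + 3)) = t - 4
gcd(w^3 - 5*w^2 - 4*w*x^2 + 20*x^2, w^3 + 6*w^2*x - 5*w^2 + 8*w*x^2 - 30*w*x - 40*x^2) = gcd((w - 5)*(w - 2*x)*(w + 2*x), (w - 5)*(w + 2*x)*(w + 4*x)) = w^2 + 2*w*x - 5*w - 10*x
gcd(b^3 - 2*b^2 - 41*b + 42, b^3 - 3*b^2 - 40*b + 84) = b^2 - b - 42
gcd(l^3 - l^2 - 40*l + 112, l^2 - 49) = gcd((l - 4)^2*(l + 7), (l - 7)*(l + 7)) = l + 7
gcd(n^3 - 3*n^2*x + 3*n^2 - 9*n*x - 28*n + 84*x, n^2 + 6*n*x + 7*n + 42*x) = n + 7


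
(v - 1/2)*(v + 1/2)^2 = v^3 + v^2/2 - v/4 - 1/8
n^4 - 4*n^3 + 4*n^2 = n^2*(n - 2)^2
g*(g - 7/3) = g^2 - 7*g/3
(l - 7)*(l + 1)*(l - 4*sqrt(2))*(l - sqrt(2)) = l^4 - 5*sqrt(2)*l^3 - 6*l^3 + l^2 + 30*sqrt(2)*l^2 - 48*l + 35*sqrt(2)*l - 56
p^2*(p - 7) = p^3 - 7*p^2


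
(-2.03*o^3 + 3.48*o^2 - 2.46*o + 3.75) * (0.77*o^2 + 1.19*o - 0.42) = -1.5631*o^5 + 0.2639*o^4 + 3.0996*o^3 - 1.5015*o^2 + 5.4957*o - 1.575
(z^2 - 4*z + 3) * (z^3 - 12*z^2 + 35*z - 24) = z^5 - 16*z^4 + 86*z^3 - 200*z^2 + 201*z - 72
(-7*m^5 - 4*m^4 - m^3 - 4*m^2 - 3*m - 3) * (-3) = 21*m^5 + 12*m^4 + 3*m^3 + 12*m^2 + 9*m + 9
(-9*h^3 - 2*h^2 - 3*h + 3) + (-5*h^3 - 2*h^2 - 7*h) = -14*h^3 - 4*h^2 - 10*h + 3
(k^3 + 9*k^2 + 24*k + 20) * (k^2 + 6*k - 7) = k^5 + 15*k^4 + 71*k^3 + 101*k^2 - 48*k - 140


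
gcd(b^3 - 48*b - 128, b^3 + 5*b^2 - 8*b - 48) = b^2 + 8*b + 16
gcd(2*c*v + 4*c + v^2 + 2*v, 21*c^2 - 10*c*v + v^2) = 1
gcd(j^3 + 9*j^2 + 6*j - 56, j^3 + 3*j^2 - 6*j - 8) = j^2 + 2*j - 8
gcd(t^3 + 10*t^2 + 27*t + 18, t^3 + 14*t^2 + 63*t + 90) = t^2 + 9*t + 18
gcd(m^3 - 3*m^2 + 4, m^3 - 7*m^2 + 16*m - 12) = m^2 - 4*m + 4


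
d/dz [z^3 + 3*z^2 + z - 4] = 3*z^2 + 6*z + 1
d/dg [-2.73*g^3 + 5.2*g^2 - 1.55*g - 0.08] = -8.19*g^2 + 10.4*g - 1.55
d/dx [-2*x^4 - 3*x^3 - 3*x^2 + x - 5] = -8*x^3 - 9*x^2 - 6*x + 1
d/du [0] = 0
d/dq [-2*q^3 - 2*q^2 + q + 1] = -6*q^2 - 4*q + 1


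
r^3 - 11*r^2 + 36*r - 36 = (r - 6)*(r - 3)*(r - 2)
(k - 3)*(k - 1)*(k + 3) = k^3 - k^2 - 9*k + 9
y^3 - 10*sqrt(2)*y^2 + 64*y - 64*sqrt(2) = (y - 4*sqrt(2))^2*(y - 2*sqrt(2))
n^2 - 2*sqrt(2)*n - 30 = (n - 5*sqrt(2))*(n + 3*sqrt(2))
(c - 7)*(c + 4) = c^2 - 3*c - 28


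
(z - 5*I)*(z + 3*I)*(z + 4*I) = z^3 + 2*I*z^2 + 23*z + 60*I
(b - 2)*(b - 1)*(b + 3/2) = b^3 - 3*b^2/2 - 5*b/2 + 3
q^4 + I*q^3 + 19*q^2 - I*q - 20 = (q - 4*I)*(q + 5*I)*(-I*q - I)*(I*q - I)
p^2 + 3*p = p*(p + 3)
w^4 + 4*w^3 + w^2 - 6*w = w*(w - 1)*(w + 2)*(w + 3)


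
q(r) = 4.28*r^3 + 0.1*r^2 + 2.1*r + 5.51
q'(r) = 12.84*r^2 + 0.2*r + 2.1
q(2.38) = 68.77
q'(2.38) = 75.31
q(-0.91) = 0.46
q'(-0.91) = 12.55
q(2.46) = 75.00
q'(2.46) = 80.29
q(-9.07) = -3198.80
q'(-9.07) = 1056.57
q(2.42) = 71.84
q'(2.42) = 77.78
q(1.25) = 16.65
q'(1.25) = 22.41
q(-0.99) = -0.62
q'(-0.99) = 14.49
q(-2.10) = -38.10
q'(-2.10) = 58.30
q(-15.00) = -14448.49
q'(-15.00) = 2888.10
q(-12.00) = -7401.13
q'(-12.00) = 1848.66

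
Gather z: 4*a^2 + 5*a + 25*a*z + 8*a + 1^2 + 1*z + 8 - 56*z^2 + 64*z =4*a^2 + 13*a - 56*z^2 + z*(25*a + 65) + 9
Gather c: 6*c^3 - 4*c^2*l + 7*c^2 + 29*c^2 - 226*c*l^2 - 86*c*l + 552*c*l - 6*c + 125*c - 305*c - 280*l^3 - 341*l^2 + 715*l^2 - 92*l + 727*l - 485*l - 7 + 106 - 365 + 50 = 6*c^3 + c^2*(36 - 4*l) + c*(-226*l^2 + 466*l - 186) - 280*l^3 + 374*l^2 + 150*l - 216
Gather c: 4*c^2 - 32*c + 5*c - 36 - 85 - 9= 4*c^2 - 27*c - 130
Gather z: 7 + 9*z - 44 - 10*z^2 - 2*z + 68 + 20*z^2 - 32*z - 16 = 10*z^2 - 25*z + 15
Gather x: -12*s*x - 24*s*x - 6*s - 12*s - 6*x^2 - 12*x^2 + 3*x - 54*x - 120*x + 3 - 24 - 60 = -18*s - 18*x^2 + x*(-36*s - 171) - 81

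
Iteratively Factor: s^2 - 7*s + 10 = (s - 2)*(s - 5)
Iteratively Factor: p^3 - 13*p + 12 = (p + 4)*(p^2 - 4*p + 3) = (p - 3)*(p + 4)*(p - 1)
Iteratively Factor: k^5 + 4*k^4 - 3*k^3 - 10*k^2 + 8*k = (k + 2)*(k^4 + 2*k^3 - 7*k^2 + 4*k) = k*(k + 2)*(k^3 + 2*k^2 - 7*k + 4) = k*(k - 1)*(k + 2)*(k^2 + 3*k - 4) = k*(k - 1)^2*(k + 2)*(k + 4)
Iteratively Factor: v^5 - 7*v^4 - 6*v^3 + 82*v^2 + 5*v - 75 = (v + 3)*(v^4 - 10*v^3 + 24*v^2 + 10*v - 25) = (v - 5)*(v + 3)*(v^3 - 5*v^2 - v + 5) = (v - 5)*(v - 1)*(v + 3)*(v^2 - 4*v - 5) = (v - 5)*(v - 1)*(v + 1)*(v + 3)*(v - 5)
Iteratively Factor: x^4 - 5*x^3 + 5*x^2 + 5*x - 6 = (x - 3)*(x^3 - 2*x^2 - x + 2) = (x - 3)*(x + 1)*(x^2 - 3*x + 2) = (x - 3)*(x - 1)*(x + 1)*(x - 2)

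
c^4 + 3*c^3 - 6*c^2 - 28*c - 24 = (c - 3)*(c + 2)^3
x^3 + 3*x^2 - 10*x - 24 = (x - 3)*(x + 2)*(x + 4)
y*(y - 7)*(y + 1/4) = y^3 - 27*y^2/4 - 7*y/4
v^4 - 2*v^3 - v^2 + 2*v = v*(v - 2)*(v - 1)*(v + 1)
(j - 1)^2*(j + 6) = j^3 + 4*j^2 - 11*j + 6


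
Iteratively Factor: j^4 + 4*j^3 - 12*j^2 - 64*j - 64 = (j + 4)*(j^3 - 12*j - 16) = (j + 2)*(j + 4)*(j^2 - 2*j - 8) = (j - 4)*(j + 2)*(j + 4)*(j + 2)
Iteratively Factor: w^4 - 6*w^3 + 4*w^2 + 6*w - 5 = (w - 5)*(w^3 - w^2 - w + 1) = (w - 5)*(w + 1)*(w^2 - 2*w + 1) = (w - 5)*(w - 1)*(w + 1)*(w - 1)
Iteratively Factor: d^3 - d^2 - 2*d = (d)*(d^2 - d - 2) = d*(d - 2)*(d + 1)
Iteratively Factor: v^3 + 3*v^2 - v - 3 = (v + 3)*(v^2 - 1) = (v - 1)*(v + 3)*(v + 1)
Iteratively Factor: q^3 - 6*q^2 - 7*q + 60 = (q + 3)*(q^2 - 9*q + 20) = (q - 5)*(q + 3)*(q - 4)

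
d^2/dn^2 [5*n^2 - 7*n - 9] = 10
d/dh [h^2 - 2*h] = 2*h - 2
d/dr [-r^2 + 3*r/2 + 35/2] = 3/2 - 2*r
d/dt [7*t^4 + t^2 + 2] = 28*t^3 + 2*t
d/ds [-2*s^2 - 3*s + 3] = -4*s - 3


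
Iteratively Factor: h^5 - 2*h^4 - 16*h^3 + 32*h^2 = (h - 4)*(h^4 + 2*h^3 - 8*h^2) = h*(h - 4)*(h^3 + 2*h^2 - 8*h) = h*(h - 4)*(h - 2)*(h^2 + 4*h) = h^2*(h - 4)*(h - 2)*(h + 4)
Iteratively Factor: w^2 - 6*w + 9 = (w - 3)*(w - 3)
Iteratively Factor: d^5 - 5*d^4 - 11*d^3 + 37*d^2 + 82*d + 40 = (d + 2)*(d^4 - 7*d^3 + 3*d^2 + 31*d + 20) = (d - 4)*(d + 2)*(d^3 - 3*d^2 - 9*d - 5) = (d - 4)*(d + 1)*(d + 2)*(d^2 - 4*d - 5) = (d - 4)*(d + 1)^2*(d + 2)*(d - 5)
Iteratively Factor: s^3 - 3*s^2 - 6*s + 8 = (s - 1)*(s^2 - 2*s - 8) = (s - 4)*(s - 1)*(s + 2)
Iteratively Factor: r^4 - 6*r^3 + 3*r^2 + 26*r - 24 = (r - 4)*(r^3 - 2*r^2 - 5*r + 6) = (r - 4)*(r - 3)*(r^2 + r - 2) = (r - 4)*(r - 3)*(r + 2)*(r - 1)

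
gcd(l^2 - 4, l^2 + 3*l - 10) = l - 2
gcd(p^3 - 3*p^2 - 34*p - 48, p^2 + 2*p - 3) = p + 3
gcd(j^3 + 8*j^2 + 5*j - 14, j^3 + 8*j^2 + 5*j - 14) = j^3 + 8*j^2 + 5*j - 14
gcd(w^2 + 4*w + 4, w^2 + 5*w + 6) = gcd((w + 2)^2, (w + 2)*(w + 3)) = w + 2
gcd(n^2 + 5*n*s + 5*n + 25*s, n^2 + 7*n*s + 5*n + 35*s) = n + 5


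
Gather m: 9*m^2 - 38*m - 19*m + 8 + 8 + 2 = 9*m^2 - 57*m + 18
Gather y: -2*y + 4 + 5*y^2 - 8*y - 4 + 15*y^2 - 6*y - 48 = 20*y^2 - 16*y - 48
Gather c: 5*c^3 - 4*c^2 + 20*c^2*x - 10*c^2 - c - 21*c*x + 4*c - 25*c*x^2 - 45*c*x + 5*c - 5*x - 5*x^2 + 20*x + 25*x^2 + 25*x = 5*c^3 + c^2*(20*x - 14) + c*(-25*x^2 - 66*x + 8) + 20*x^2 + 40*x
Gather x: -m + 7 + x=-m + x + 7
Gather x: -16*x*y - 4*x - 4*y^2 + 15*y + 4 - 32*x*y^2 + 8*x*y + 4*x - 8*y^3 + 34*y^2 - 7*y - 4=x*(-32*y^2 - 8*y) - 8*y^3 + 30*y^2 + 8*y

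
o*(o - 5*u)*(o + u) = o^3 - 4*o^2*u - 5*o*u^2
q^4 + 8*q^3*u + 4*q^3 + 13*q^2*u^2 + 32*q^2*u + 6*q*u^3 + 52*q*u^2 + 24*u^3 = (q + 4)*(q + u)^2*(q + 6*u)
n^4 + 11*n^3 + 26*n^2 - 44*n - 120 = (n - 2)*(n + 2)*(n + 5)*(n + 6)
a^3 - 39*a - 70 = (a - 7)*(a + 2)*(a + 5)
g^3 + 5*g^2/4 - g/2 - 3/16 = (g - 1/2)*(g + 1/4)*(g + 3/2)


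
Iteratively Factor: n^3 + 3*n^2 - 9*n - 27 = (n - 3)*(n^2 + 6*n + 9) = (n - 3)*(n + 3)*(n + 3)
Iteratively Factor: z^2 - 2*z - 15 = (z + 3)*(z - 5)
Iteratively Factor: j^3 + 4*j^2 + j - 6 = (j + 2)*(j^2 + 2*j - 3) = (j + 2)*(j + 3)*(j - 1)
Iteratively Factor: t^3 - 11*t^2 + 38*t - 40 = (t - 5)*(t^2 - 6*t + 8) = (t - 5)*(t - 4)*(t - 2)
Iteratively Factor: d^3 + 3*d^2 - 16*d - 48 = (d - 4)*(d^2 + 7*d + 12) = (d - 4)*(d + 4)*(d + 3)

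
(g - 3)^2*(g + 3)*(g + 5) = g^4 + 2*g^3 - 24*g^2 - 18*g + 135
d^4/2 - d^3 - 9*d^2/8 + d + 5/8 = (d/2 + 1/2)*(d - 5/2)*(d - 1)*(d + 1/2)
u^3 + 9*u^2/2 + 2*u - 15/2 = (u - 1)*(u + 5/2)*(u + 3)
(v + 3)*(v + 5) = v^2 + 8*v + 15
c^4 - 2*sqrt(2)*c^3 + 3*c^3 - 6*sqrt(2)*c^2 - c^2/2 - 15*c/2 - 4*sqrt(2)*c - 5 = (c + 1)*(c + 2)*(c - 5*sqrt(2)/2)*(c + sqrt(2)/2)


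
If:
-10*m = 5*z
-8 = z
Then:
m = 4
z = -8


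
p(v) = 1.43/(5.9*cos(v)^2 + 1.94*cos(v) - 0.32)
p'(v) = 1.43*(11.8*sin(v)*cos(v) + 1.94*sin(v))/(5.9*cos(v)^2 + 1.94*cos(v) - 0.32)^2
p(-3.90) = 1.04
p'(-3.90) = -3.42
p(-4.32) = -7.18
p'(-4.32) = -85.73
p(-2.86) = 0.44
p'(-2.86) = 0.35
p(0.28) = 0.20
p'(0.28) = 0.11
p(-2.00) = -13.55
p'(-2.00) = 346.55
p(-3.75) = 0.69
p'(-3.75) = -1.49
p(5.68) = 0.27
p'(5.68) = -0.34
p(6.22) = 0.19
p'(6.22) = -0.02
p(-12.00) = 0.26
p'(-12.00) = 0.30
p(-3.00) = 0.40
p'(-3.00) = 0.16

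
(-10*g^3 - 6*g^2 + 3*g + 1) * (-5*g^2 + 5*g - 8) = 50*g^5 - 20*g^4 + 35*g^3 + 58*g^2 - 19*g - 8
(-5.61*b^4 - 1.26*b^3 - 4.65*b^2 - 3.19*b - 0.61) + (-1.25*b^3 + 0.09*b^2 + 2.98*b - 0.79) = -5.61*b^4 - 2.51*b^3 - 4.56*b^2 - 0.21*b - 1.4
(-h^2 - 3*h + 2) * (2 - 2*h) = 2*h^3 + 4*h^2 - 10*h + 4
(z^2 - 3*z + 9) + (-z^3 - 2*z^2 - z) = -z^3 - z^2 - 4*z + 9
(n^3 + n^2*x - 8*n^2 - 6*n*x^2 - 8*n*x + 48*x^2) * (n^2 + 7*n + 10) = n^5 + n^4*x - n^4 - 6*n^3*x^2 - n^3*x - 46*n^3 + 6*n^2*x^2 - 46*n^2*x - 80*n^2 + 276*n*x^2 - 80*n*x + 480*x^2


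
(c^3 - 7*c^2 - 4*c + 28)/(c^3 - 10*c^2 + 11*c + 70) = (c - 2)/(c - 5)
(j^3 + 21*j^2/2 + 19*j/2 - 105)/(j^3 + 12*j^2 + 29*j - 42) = (j - 5/2)/(j - 1)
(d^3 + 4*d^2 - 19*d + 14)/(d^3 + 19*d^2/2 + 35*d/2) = 2*(d^2 - 3*d + 2)/(d*(2*d + 5))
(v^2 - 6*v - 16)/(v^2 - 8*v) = (v + 2)/v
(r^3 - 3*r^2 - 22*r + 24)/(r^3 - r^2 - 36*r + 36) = (r + 4)/(r + 6)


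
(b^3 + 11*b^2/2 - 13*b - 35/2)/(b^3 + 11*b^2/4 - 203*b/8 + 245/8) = 4*(b + 1)/(4*b - 7)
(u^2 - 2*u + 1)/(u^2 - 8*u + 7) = (u - 1)/(u - 7)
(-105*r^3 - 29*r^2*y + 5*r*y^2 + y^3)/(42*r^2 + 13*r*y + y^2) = (-15*r^2 - 2*r*y + y^2)/(6*r + y)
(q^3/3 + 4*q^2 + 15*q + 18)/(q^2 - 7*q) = (q^3 + 12*q^2 + 45*q + 54)/(3*q*(q - 7))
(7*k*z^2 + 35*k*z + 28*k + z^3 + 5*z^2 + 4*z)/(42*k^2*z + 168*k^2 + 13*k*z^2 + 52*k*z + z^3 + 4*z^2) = (z + 1)/(6*k + z)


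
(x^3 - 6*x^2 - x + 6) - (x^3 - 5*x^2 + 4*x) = -x^2 - 5*x + 6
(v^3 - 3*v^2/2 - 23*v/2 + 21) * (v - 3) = v^4 - 9*v^3/2 - 7*v^2 + 111*v/2 - 63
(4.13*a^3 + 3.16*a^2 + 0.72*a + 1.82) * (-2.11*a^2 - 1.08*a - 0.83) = -8.7143*a^5 - 11.128*a^4 - 8.3599*a^3 - 7.2406*a^2 - 2.5632*a - 1.5106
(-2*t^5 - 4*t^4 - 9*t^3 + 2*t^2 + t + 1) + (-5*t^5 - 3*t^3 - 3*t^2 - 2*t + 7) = -7*t^5 - 4*t^4 - 12*t^3 - t^2 - t + 8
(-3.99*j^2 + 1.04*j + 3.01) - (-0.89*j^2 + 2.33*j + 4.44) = -3.1*j^2 - 1.29*j - 1.43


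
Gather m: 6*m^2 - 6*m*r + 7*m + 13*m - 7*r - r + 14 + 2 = 6*m^2 + m*(20 - 6*r) - 8*r + 16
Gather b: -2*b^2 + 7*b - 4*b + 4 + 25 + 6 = -2*b^2 + 3*b + 35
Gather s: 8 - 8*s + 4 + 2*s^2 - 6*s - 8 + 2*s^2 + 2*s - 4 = 4*s^2 - 12*s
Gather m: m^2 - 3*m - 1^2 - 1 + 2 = m^2 - 3*m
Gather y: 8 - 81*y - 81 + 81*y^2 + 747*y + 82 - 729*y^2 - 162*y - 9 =-648*y^2 + 504*y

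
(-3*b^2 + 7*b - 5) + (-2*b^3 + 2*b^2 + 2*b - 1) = -2*b^3 - b^2 + 9*b - 6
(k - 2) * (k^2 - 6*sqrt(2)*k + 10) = k^3 - 6*sqrt(2)*k^2 - 2*k^2 + 10*k + 12*sqrt(2)*k - 20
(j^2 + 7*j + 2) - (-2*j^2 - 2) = 3*j^2 + 7*j + 4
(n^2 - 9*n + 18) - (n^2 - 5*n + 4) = 14 - 4*n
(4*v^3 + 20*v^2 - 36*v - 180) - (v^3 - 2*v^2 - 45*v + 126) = 3*v^3 + 22*v^2 + 9*v - 306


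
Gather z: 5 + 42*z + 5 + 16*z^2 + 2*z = 16*z^2 + 44*z + 10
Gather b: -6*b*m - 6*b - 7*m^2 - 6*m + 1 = b*(-6*m - 6) - 7*m^2 - 6*m + 1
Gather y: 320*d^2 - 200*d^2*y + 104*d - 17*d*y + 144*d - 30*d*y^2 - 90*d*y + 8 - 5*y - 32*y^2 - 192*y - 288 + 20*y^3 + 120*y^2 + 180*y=320*d^2 + 248*d + 20*y^3 + y^2*(88 - 30*d) + y*(-200*d^2 - 107*d - 17) - 280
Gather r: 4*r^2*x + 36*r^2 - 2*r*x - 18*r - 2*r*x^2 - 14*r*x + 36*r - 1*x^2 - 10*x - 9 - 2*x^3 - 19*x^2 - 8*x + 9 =r^2*(4*x + 36) + r*(-2*x^2 - 16*x + 18) - 2*x^3 - 20*x^2 - 18*x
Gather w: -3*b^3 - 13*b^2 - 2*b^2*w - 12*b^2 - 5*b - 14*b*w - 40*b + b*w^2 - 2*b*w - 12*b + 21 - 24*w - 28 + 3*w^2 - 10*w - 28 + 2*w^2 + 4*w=-3*b^3 - 25*b^2 - 57*b + w^2*(b + 5) + w*(-2*b^2 - 16*b - 30) - 35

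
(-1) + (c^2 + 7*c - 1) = c^2 + 7*c - 2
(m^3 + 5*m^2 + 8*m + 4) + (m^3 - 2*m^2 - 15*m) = 2*m^3 + 3*m^2 - 7*m + 4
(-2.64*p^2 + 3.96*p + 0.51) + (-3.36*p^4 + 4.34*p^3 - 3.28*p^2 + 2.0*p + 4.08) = -3.36*p^4 + 4.34*p^3 - 5.92*p^2 + 5.96*p + 4.59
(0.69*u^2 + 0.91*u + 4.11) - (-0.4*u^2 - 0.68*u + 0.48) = 1.09*u^2 + 1.59*u + 3.63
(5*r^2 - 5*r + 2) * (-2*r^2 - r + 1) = -10*r^4 + 5*r^3 + 6*r^2 - 7*r + 2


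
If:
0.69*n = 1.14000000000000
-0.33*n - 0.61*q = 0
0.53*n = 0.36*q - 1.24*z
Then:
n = 1.65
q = -0.89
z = -0.97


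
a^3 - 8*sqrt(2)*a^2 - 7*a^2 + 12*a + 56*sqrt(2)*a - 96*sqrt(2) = (a - 4)*(a - 3)*(a - 8*sqrt(2))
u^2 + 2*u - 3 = (u - 1)*(u + 3)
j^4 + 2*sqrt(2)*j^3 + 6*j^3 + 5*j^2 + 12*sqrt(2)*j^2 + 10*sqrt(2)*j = j*(j + 1)*(j + 5)*(j + 2*sqrt(2))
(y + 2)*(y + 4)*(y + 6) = y^3 + 12*y^2 + 44*y + 48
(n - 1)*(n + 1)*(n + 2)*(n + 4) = n^4 + 6*n^3 + 7*n^2 - 6*n - 8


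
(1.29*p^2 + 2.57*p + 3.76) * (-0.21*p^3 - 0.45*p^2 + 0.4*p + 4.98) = -0.2709*p^5 - 1.1202*p^4 - 1.4301*p^3 + 5.7602*p^2 + 14.3026*p + 18.7248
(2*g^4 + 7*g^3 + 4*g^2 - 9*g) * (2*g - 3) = 4*g^5 + 8*g^4 - 13*g^3 - 30*g^2 + 27*g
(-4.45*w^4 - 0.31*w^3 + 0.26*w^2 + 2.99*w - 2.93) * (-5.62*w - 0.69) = 25.009*w^5 + 4.8127*w^4 - 1.2473*w^3 - 16.9832*w^2 + 14.4035*w + 2.0217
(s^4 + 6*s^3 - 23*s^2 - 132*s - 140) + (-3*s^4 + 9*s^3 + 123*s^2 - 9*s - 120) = -2*s^4 + 15*s^3 + 100*s^2 - 141*s - 260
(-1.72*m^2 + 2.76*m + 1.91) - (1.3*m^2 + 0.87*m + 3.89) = -3.02*m^2 + 1.89*m - 1.98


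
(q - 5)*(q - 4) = q^2 - 9*q + 20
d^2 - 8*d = d*(d - 8)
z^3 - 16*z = z*(z - 4)*(z + 4)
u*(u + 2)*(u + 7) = u^3 + 9*u^2 + 14*u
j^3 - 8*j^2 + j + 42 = (j - 7)*(j - 3)*(j + 2)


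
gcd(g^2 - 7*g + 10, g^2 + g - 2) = 1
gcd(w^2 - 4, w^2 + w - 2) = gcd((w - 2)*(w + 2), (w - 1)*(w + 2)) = w + 2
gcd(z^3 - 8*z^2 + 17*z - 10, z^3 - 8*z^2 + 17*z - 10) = z^3 - 8*z^2 + 17*z - 10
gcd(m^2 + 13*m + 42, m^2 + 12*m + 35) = m + 7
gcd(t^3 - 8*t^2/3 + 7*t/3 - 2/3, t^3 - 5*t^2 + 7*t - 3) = t^2 - 2*t + 1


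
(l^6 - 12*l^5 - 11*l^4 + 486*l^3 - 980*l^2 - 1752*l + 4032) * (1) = l^6 - 12*l^5 - 11*l^4 + 486*l^3 - 980*l^2 - 1752*l + 4032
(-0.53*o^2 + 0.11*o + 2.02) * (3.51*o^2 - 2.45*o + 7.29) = -1.8603*o^4 + 1.6846*o^3 + 2.957*o^2 - 4.1471*o + 14.7258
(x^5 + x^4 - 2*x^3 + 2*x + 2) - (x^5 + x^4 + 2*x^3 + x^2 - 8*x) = -4*x^3 - x^2 + 10*x + 2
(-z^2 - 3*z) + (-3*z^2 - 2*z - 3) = -4*z^2 - 5*z - 3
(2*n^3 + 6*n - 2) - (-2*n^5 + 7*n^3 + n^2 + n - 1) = 2*n^5 - 5*n^3 - n^2 + 5*n - 1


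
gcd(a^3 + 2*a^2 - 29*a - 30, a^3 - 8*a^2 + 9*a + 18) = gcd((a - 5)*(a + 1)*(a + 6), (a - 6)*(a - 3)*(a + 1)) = a + 1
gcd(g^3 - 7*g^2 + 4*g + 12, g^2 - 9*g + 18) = g - 6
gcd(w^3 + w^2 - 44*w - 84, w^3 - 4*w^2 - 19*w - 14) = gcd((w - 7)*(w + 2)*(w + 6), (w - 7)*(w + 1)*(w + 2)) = w^2 - 5*w - 14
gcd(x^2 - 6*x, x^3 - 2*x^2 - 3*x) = x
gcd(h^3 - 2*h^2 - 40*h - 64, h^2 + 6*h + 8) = h^2 + 6*h + 8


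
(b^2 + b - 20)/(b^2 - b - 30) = (b - 4)/(b - 6)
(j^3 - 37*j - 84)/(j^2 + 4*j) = j - 4 - 21/j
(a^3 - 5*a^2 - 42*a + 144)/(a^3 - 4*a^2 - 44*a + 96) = (a - 3)/(a - 2)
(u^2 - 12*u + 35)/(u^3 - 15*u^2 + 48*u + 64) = (u^2 - 12*u + 35)/(u^3 - 15*u^2 + 48*u + 64)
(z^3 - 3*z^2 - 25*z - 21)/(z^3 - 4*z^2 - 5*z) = (z^2 - 4*z - 21)/(z*(z - 5))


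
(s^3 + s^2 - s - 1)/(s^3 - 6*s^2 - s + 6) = (s + 1)/(s - 6)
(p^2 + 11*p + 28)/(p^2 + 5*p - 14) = (p + 4)/(p - 2)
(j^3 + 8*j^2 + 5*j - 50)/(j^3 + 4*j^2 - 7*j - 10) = (j + 5)/(j + 1)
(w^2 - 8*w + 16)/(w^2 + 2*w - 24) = (w - 4)/(w + 6)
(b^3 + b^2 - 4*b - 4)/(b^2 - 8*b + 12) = (b^2 + 3*b + 2)/(b - 6)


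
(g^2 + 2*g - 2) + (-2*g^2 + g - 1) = -g^2 + 3*g - 3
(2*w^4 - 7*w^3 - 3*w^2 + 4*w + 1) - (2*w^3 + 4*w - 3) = 2*w^4 - 9*w^3 - 3*w^2 + 4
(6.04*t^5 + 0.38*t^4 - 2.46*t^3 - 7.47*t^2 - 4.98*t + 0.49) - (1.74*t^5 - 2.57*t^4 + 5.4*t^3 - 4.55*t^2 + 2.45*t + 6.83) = 4.3*t^5 + 2.95*t^4 - 7.86*t^3 - 2.92*t^2 - 7.43*t - 6.34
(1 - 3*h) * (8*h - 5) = -24*h^2 + 23*h - 5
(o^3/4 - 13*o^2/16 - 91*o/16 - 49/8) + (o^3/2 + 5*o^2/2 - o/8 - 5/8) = 3*o^3/4 + 27*o^2/16 - 93*o/16 - 27/4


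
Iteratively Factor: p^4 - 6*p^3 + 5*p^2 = (p)*(p^3 - 6*p^2 + 5*p) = p*(p - 5)*(p^2 - p) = p*(p - 5)*(p - 1)*(p)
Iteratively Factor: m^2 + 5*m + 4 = (m + 1)*(m + 4)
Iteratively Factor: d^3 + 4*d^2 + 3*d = (d)*(d^2 + 4*d + 3) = d*(d + 3)*(d + 1)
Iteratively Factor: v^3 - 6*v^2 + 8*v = (v - 4)*(v^2 - 2*v) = (v - 4)*(v - 2)*(v)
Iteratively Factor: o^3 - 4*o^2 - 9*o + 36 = (o + 3)*(o^2 - 7*o + 12) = (o - 4)*(o + 3)*(o - 3)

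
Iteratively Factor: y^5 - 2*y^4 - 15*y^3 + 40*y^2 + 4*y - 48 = (y - 2)*(y^4 - 15*y^2 + 10*y + 24) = (y - 3)*(y - 2)*(y^3 + 3*y^2 - 6*y - 8) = (y - 3)*(y - 2)*(y + 1)*(y^2 + 2*y - 8) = (y - 3)*(y - 2)^2*(y + 1)*(y + 4)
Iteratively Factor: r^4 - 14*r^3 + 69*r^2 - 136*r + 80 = (r - 1)*(r^3 - 13*r^2 + 56*r - 80) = (r - 4)*(r - 1)*(r^2 - 9*r + 20) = (r - 5)*(r - 4)*(r - 1)*(r - 4)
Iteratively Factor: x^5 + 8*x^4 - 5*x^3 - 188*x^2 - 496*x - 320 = (x + 4)*(x^4 + 4*x^3 - 21*x^2 - 104*x - 80) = (x + 4)^2*(x^3 - 21*x - 20) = (x + 4)^3*(x^2 - 4*x - 5) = (x - 5)*(x + 4)^3*(x + 1)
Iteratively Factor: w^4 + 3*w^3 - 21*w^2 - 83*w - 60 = (w + 1)*(w^3 + 2*w^2 - 23*w - 60) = (w + 1)*(w + 3)*(w^2 - w - 20) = (w + 1)*(w + 3)*(w + 4)*(w - 5)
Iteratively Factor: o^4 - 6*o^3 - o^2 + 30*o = (o + 2)*(o^3 - 8*o^2 + 15*o) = o*(o + 2)*(o^2 - 8*o + 15) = o*(o - 3)*(o + 2)*(o - 5)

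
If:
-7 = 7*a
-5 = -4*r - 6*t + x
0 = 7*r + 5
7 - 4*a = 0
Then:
No Solution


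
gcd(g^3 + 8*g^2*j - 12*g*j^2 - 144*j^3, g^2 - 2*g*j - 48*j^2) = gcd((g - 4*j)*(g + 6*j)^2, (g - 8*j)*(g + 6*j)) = g + 6*j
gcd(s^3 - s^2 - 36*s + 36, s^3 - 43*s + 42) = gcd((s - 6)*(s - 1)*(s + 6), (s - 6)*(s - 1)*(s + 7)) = s^2 - 7*s + 6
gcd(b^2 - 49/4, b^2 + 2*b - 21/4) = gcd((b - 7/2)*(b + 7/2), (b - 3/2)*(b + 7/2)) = b + 7/2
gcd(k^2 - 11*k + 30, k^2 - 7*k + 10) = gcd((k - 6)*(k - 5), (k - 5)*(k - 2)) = k - 5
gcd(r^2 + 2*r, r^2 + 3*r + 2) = r + 2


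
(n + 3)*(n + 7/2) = n^2 + 13*n/2 + 21/2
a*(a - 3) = a^2 - 3*a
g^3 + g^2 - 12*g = g*(g - 3)*(g + 4)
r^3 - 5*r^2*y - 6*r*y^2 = r*(r - 6*y)*(r + y)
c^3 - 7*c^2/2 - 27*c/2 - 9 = (c - 6)*(c + 1)*(c + 3/2)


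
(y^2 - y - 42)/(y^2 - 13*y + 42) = (y + 6)/(y - 6)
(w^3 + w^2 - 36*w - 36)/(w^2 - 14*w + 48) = (w^2 + 7*w + 6)/(w - 8)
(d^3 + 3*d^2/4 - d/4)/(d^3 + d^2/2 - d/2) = (4*d - 1)/(2*(2*d - 1))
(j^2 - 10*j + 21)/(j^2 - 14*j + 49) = (j - 3)/(j - 7)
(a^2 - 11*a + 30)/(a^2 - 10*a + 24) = (a - 5)/(a - 4)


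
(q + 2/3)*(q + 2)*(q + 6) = q^3 + 26*q^2/3 + 52*q/3 + 8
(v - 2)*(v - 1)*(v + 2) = v^3 - v^2 - 4*v + 4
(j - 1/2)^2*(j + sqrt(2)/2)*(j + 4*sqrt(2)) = j^4 - j^3 + 9*sqrt(2)*j^3/2 - 9*sqrt(2)*j^2/2 + 17*j^2/4 - 4*j + 9*sqrt(2)*j/8 + 1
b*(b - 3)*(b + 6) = b^3 + 3*b^2 - 18*b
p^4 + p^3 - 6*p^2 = p^2*(p - 2)*(p + 3)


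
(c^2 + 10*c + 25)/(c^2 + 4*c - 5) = (c + 5)/(c - 1)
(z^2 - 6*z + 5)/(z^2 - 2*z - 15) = (z - 1)/(z + 3)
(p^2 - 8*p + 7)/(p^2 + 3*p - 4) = (p - 7)/(p + 4)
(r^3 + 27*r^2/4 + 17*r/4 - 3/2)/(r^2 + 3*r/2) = (4*r^3 + 27*r^2 + 17*r - 6)/(2*r*(2*r + 3))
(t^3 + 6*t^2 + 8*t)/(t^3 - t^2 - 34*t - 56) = t/(t - 7)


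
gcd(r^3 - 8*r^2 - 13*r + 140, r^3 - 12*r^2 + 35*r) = r^2 - 12*r + 35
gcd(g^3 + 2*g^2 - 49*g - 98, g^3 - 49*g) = g^2 - 49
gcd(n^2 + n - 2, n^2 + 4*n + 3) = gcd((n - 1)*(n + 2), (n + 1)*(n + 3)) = 1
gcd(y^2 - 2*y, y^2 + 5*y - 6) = 1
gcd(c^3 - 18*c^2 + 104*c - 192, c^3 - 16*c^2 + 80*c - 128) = c^2 - 12*c + 32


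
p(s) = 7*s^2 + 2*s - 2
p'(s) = 14*s + 2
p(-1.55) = 11.72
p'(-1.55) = -19.70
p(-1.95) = 20.72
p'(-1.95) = -25.30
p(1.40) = 14.52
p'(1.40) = 21.60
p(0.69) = 2.71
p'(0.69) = 11.66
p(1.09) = 8.50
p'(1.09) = 17.26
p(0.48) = 0.57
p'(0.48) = 8.72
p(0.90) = 5.47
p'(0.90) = 14.60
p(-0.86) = 1.46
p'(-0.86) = -10.04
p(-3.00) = 55.00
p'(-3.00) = -40.00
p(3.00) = 67.00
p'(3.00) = 44.00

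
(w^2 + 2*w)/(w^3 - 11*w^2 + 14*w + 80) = w/(w^2 - 13*w + 40)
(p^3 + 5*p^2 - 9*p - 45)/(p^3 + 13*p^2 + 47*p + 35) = (p^2 - 9)/(p^2 + 8*p + 7)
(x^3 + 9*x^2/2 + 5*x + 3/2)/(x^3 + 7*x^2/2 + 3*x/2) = (x + 1)/x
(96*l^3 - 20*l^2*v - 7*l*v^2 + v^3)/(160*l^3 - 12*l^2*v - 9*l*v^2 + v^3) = (-3*l + v)/(-5*l + v)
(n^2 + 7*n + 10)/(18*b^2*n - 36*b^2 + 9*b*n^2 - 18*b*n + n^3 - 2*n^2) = (n^2 + 7*n + 10)/(18*b^2*n - 36*b^2 + 9*b*n^2 - 18*b*n + n^3 - 2*n^2)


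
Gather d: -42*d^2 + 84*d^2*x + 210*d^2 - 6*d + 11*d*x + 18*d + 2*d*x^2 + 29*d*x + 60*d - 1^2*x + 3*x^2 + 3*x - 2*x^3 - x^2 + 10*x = d^2*(84*x + 168) + d*(2*x^2 + 40*x + 72) - 2*x^3 + 2*x^2 + 12*x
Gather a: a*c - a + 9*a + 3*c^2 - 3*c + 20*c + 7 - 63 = a*(c + 8) + 3*c^2 + 17*c - 56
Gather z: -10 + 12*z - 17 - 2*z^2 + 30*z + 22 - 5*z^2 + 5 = -7*z^2 + 42*z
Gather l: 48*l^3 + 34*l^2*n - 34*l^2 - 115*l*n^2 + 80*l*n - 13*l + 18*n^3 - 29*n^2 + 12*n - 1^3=48*l^3 + l^2*(34*n - 34) + l*(-115*n^2 + 80*n - 13) + 18*n^3 - 29*n^2 + 12*n - 1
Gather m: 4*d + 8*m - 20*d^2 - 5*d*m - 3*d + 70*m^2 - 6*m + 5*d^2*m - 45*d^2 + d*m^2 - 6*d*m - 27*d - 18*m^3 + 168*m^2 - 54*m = -65*d^2 - 26*d - 18*m^3 + m^2*(d + 238) + m*(5*d^2 - 11*d - 52)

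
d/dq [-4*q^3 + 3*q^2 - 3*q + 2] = -12*q^2 + 6*q - 3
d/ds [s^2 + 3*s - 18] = 2*s + 3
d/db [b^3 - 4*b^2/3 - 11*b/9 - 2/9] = 3*b^2 - 8*b/3 - 11/9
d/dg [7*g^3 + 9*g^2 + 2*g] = 21*g^2 + 18*g + 2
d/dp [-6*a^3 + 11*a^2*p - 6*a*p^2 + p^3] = 11*a^2 - 12*a*p + 3*p^2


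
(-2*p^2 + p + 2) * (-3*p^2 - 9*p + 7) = 6*p^4 + 15*p^3 - 29*p^2 - 11*p + 14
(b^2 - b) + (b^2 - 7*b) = 2*b^2 - 8*b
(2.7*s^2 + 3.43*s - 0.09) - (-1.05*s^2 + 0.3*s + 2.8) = 3.75*s^2 + 3.13*s - 2.89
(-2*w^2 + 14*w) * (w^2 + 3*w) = -2*w^4 + 8*w^3 + 42*w^2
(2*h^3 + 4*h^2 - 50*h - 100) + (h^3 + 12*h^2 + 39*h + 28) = 3*h^3 + 16*h^2 - 11*h - 72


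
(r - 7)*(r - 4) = r^2 - 11*r + 28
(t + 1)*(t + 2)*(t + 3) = t^3 + 6*t^2 + 11*t + 6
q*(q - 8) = q^2 - 8*q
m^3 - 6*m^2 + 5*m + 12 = (m - 4)*(m - 3)*(m + 1)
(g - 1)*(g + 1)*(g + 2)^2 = g^4 + 4*g^3 + 3*g^2 - 4*g - 4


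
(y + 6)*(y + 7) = y^2 + 13*y + 42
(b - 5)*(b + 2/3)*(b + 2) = b^3 - 7*b^2/3 - 12*b - 20/3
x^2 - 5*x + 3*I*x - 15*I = (x - 5)*(x + 3*I)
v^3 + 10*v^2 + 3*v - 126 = (v - 3)*(v + 6)*(v + 7)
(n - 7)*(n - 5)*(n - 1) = n^3 - 13*n^2 + 47*n - 35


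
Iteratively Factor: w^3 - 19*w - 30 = (w + 3)*(w^2 - 3*w - 10) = (w - 5)*(w + 3)*(w + 2)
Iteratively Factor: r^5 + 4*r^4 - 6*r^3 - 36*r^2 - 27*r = (r)*(r^4 + 4*r^3 - 6*r^2 - 36*r - 27) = r*(r - 3)*(r^3 + 7*r^2 + 15*r + 9) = r*(r - 3)*(r + 3)*(r^2 + 4*r + 3) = r*(r - 3)*(r + 1)*(r + 3)*(r + 3)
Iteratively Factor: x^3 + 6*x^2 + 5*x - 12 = (x - 1)*(x^2 + 7*x + 12) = (x - 1)*(x + 3)*(x + 4)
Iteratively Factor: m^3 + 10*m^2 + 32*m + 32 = (m + 2)*(m^2 + 8*m + 16) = (m + 2)*(m + 4)*(m + 4)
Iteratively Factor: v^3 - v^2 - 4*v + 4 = (v - 1)*(v^2 - 4) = (v - 2)*(v - 1)*(v + 2)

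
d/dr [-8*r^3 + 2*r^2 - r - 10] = -24*r^2 + 4*r - 1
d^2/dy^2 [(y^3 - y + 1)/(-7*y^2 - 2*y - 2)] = 2*(59*y^3 - 159*y^2 - 96*y + 6)/(343*y^6 + 294*y^5 + 378*y^4 + 176*y^3 + 108*y^2 + 24*y + 8)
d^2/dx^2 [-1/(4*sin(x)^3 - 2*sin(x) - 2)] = (-36*sin(x)^6 + 52*sin(x)^4 - 18*sin(x)^3 - 13*sin(x)^2 + 13*sin(x) + 2)/(2*(-2*sin(x)^3 + sin(x) + 1)^3)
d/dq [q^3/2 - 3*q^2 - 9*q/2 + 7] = 3*q^2/2 - 6*q - 9/2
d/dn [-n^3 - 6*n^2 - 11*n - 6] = -3*n^2 - 12*n - 11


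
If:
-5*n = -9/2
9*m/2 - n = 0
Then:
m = 1/5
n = 9/10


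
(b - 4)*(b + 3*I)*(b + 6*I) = b^3 - 4*b^2 + 9*I*b^2 - 18*b - 36*I*b + 72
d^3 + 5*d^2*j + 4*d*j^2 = d*(d + j)*(d + 4*j)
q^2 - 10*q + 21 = (q - 7)*(q - 3)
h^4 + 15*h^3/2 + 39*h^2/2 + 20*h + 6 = (h + 1/2)*(h + 2)^2*(h + 3)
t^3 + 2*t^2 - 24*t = t*(t - 4)*(t + 6)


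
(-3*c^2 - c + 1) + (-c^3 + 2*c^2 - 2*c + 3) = -c^3 - c^2 - 3*c + 4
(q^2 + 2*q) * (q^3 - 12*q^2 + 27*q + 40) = q^5 - 10*q^4 + 3*q^3 + 94*q^2 + 80*q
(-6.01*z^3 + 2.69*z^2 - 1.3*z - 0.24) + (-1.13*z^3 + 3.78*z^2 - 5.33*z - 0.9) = -7.14*z^3 + 6.47*z^2 - 6.63*z - 1.14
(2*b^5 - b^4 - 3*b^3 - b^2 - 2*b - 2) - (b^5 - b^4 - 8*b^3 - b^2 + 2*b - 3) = b^5 + 5*b^3 - 4*b + 1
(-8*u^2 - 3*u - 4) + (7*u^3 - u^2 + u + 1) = 7*u^3 - 9*u^2 - 2*u - 3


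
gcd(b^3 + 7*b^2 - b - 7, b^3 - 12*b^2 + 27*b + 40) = b + 1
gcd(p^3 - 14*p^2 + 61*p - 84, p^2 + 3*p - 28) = p - 4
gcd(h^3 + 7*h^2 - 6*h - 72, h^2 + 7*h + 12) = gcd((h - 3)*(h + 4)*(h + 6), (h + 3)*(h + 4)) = h + 4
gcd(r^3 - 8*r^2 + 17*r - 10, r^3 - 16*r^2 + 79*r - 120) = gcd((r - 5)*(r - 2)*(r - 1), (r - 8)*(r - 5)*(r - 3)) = r - 5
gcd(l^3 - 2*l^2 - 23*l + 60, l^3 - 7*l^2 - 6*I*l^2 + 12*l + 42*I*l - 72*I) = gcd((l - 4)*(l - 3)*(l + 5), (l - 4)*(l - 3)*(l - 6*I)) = l^2 - 7*l + 12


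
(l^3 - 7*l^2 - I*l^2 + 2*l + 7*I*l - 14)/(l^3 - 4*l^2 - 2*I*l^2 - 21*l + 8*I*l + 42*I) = (l + I)/(l + 3)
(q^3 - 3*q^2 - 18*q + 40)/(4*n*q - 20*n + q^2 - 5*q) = (q^2 + 2*q - 8)/(4*n + q)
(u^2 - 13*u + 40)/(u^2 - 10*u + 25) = (u - 8)/(u - 5)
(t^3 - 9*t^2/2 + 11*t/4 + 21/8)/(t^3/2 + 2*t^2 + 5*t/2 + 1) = (8*t^3 - 36*t^2 + 22*t + 21)/(4*(t^3 + 4*t^2 + 5*t + 2))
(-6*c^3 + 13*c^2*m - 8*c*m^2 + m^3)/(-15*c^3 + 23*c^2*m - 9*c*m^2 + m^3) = (6*c^2 - 7*c*m + m^2)/(15*c^2 - 8*c*m + m^2)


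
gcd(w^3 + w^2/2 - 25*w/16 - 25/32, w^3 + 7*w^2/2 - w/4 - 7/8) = w + 1/2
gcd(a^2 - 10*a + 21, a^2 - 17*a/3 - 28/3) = a - 7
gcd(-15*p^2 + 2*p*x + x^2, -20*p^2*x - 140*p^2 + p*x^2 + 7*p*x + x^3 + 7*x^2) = 5*p + x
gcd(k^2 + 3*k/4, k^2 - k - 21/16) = k + 3/4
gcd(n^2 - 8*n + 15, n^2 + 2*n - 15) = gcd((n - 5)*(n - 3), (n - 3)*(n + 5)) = n - 3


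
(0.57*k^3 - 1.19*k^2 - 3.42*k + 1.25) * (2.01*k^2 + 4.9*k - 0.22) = 1.1457*k^5 + 0.4011*k^4 - 12.8306*k^3 - 13.9837*k^2 + 6.8774*k - 0.275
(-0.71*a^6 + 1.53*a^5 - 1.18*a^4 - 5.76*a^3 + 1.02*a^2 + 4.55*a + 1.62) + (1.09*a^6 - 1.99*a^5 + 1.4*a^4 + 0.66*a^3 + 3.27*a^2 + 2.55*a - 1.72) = 0.38*a^6 - 0.46*a^5 + 0.22*a^4 - 5.1*a^3 + 4.29*a^2 + 7.1*a - 0.0999999999999999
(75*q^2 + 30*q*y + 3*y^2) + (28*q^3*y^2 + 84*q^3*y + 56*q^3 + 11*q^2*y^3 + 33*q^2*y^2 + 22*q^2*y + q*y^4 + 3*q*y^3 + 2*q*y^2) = 28*q^3*y^2 + 84*q^3*y + 56*q^3 + 11*q^2*y^3 + 33*q^2*y^2 + 22*q^2*y + 75*q^2 + q*y^4 + 3*q*y^3 + 2*q*y^2 + 30*q*y + 3*y^2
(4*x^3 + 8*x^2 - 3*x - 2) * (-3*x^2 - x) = -12*x^5 - 28*x^4 + x^3 + 9*x^2 + 2*x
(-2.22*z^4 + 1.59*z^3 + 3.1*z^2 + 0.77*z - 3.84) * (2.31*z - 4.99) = -5.1282*z^5 + 14.7507*z^4 - 0.7731*z^3 - 13.6903*z^2 - 12.7127*z + 19.1616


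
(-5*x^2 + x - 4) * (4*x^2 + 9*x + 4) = -20*x^4 - 41*x^3 - 27*x^2 - 32*x - 16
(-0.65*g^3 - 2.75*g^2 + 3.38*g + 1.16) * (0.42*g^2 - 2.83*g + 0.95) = -0.273*g^5 + 0.6845*g^4 + 8.5846*g^3 - 11.6907*g^2 - 0.0718000000000001*g + 1.102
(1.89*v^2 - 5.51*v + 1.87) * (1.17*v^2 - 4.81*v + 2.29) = 2.2113*v^4 - 15.5376*v^3 + 33.0191*v^2 - 21.6126*v + 4.2823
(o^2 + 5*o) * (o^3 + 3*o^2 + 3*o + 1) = o^5 + 8*o^4 + 18*o^3 + 16*o^2 + 5*o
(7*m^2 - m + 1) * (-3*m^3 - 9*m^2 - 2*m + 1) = -21*m^5 - 60*m^4 - 8*m^3 - 3*m + 1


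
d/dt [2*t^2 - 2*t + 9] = 4*t - 2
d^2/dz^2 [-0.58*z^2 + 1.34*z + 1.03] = -1.16000000000000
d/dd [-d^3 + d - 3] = 1 - 3*d^2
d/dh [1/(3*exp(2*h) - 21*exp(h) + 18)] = (7 - 2*exp(h))*exp(h)/(3*(exp(2*h) - 7*exp(h) + 6)^2)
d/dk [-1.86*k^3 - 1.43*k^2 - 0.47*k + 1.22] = -5.58*k^2 - 2.86*k - 0.47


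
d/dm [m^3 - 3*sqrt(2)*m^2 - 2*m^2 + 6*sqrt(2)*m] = 3*m^2 - 6*sqrt(2)*m - 4*m + 6*sqrt(2)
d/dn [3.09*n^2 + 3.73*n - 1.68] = 6.18*n + 3.73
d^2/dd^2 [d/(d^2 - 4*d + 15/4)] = 32*(16*d*(d - 2)^2 + (4 - 3*d)*(4*d^2 - 16*d + 15))/(4*d^2 - 16*d + 15)^3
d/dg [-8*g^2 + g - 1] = 1 - 16*g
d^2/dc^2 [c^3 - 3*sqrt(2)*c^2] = 6*c - 6*sqrt(2)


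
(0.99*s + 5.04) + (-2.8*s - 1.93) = 3.11 - 1.81*s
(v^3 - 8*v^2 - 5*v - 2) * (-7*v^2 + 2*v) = -7*v^5 + 58*v^4 + 19*v^3 + 4*v^2 - 4*v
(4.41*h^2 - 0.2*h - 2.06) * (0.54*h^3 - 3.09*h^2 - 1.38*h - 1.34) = 2.3814*h^5 - 13.7349*h^4 - 6.5802*h^3 + 0.732*h^2 + 3.1108*h + 2.7604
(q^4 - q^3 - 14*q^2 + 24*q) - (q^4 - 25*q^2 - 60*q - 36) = -q^3 + 11*q^2 + 84*q + 36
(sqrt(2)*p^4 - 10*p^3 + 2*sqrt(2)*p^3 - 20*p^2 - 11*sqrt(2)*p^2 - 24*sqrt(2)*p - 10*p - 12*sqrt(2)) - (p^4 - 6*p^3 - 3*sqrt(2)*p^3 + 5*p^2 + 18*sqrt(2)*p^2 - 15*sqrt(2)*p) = -p^4 + sqrt(2)*p^4 - 4*p^3 + 5*sqrt(2)*p^3 - 29*sqrt(2)*p^2 - 25*p^2 - 9*sqrt(2)*p - 10*p - 12*sqrt(2)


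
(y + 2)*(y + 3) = y^2 + 5*y + 6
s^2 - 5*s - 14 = (s - 7)*(s + 2)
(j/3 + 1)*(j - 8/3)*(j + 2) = j^3/3 + 7*j^2/9 - 22*j/9 - 16/3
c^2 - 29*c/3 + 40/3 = (c - 8)*(c - 5/3)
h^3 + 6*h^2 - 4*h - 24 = (h - 2)*(h + 2)*(h + 6)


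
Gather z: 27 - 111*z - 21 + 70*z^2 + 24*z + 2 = 70*z^2 - 87*z + 8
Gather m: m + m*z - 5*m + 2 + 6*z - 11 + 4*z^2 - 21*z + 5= m*(z - 4) + 4*z^2 - 15*z - 4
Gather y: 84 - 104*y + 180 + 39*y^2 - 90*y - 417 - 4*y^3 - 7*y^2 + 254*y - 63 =-4*y^3 + 32*y^2 + 60*y - 216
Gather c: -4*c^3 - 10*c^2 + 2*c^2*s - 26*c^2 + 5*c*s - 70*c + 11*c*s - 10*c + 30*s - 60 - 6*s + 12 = -4*c^3 + c^2*(2*s - 36) + c*(16*s - 80) + 24*s - 48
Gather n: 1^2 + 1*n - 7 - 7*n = -6*n - 6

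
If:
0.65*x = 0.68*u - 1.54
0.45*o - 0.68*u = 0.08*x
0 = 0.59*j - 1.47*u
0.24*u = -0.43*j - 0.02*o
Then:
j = 0.02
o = -0.41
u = 0.01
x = -2.36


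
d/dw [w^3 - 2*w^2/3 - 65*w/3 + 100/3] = 3*w^2 - 4*w/3 - 65/3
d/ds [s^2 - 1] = 2*s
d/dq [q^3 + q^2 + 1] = q*(3*q + 2)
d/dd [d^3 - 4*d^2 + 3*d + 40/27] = 3*d^2 - 8*d + 3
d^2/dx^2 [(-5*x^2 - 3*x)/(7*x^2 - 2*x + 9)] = 2*(-217*x^3 + 945*x^2 + 567*x - 459)/(343*x^6 - 294*x^5 + 1407*x^4 - 764*x^3 + 1809*x^2 - 486*x + 729)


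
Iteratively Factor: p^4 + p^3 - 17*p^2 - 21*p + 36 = (p - 1)*(p^3 + 2*p^2 - 15*p - 36) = (p - 1)*(p + 3)*(p^2 - p - 12) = (p - 1)*(p + 3)^2*(p - 4)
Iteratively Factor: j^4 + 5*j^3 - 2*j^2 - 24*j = (j + 4)*(j^3 + j^2 - 6*j) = (j + 3)*(j + 4)*(j^2 - 2*j) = (j - 2)*(j + 3)*(j + 4)*(j)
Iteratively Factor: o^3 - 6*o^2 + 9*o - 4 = (o - 1)*(o^2 - 5*o + 4) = (o - 1)^2*(o - 4)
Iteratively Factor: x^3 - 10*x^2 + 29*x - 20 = (x - 5)*(x^2 - 5*x + 4) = (x - 5)*(x - 4)*(x - 1)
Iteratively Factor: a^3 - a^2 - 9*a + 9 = (a - 3)*(a^2 + 2*a - 3) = (a - 3)*(a + 3)*(a - 1)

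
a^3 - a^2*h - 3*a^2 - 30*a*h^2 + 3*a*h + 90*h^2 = (a - 3)*(a - 6*h)*(a + 5*h)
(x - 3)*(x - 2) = x^2 - 5*x + 6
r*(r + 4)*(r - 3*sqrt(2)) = r^3 - 3*sqrt(2)*r^2 + 4*r^2 - 12*sqrt(2)*r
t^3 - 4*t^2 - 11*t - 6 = (t - 6)*(t + 1)^2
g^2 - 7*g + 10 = (g - 5)*(g - 2)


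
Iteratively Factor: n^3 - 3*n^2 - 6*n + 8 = (n - 1)*(n^2 - 2*n - 8) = (n - 1)*(n + 2)*(n - 4)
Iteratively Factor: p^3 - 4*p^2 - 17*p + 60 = (p - 5)*(p^2 + p - 12) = (p - 5)*(p + 4)*(p - 3)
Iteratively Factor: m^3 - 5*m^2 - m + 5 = (m + 1)*(m^2 - 6*m + 5) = (m - 1)*(m + 1)*(m - 5)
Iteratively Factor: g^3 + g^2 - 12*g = (g)*(g^2 + g - 12) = g*(g - 3)*(g + 4)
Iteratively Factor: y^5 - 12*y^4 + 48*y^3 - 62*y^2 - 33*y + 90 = (y - 3)*(y^4 - 9*y^3 + 21*y^2 + y - 30) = (y - 3)*(y - 2)*(y^3 - 7*y^2 + 7*y + 15) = (y - 3)^2*(y - 2)*(y^2 - 4*y - 5) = (y - 5)*(y - 3)^2*(y - 2)*(y + 1)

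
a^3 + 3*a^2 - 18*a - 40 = (a - 4)*(a + 2)*(a + 5)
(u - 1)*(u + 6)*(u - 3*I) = u^3 + 5*u^2 - 3*I*u^2 - 6*u - 15*I*u + 18*I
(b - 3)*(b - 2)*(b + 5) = b^3 - 19*b + 30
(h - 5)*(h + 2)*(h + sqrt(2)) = h^3 - 3*h^2 + sqrt(2)*h^2 - 10*h - 3*sqrt(2)*h - 10*sqrt(2)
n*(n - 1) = n^2 - n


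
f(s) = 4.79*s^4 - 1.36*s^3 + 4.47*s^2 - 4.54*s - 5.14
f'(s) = 19.16*s^3 - 4.08*s^2 + 8.94*s - 4.54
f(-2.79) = 362.09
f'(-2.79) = -477.35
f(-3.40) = 755.53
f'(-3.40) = -835.17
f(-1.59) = 49.46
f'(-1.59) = -106.09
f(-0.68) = 1.47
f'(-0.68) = -18.53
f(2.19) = 102.25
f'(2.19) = 196.72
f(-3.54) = 879.51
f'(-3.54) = -937.29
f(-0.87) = 5.83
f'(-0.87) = -28.02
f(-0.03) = -5.00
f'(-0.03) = -4.81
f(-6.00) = 6684.62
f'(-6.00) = -4343.62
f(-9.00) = 32816.42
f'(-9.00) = -14383.12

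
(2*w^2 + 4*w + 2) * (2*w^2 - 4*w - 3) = 4*w^4 - 18*w^2 - 20*w - 6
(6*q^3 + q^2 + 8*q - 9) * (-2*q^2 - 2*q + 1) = -12*q^5 - 14*q^4 - 12*q^3 + 3*q^2 + 26*q - 9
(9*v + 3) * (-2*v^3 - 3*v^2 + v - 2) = -18*v^4 - 33*v^3 - 15*v - 6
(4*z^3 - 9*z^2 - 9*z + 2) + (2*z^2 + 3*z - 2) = 4*z^3 - 7*z^2 - 6*z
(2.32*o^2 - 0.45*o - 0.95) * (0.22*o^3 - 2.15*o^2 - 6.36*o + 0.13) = 0.5104*o^5 - 5.087*o^4 - 13.9967*o^3 + 5.2061*o^2 + 5.9835*o - 0.1235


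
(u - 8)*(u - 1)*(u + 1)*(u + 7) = u^4 - u^3 - 57*u^2 + u + 56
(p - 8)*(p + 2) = p^2 - 6*p - 16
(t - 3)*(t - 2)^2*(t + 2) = t^4 - 5*t^3 + 2*t^2 + 20*t - 24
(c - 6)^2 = c^2 - 12*c + 36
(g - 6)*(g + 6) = g^2 - 36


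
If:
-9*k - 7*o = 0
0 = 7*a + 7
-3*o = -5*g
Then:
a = -1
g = 3*o/5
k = -7*o/9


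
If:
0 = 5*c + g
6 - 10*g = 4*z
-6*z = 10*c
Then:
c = -9/85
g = 9/17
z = 3/17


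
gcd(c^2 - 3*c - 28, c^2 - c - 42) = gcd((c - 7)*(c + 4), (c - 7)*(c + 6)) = c - 7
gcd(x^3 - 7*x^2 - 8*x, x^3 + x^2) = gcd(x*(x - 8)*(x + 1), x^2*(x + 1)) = x^2 + x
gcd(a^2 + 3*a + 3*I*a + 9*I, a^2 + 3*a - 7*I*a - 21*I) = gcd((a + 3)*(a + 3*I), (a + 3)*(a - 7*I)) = a + 3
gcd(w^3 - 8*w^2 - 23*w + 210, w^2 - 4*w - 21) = w - 7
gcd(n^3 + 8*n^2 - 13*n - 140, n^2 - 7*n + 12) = n - 4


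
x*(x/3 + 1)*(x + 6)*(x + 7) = x^4/3 + 16*x^3/3 + 27*x^2 + 42*x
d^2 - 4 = (d - 2)*(d + 2)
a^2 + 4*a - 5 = (a - 1)*(a + 5)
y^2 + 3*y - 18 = (y - 3)*(y + 6)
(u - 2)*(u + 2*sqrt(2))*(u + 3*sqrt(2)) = u^3 - 2*u^2 + 5*sqrt(2)*u^2 - 10*sqrt(2)*u + 12*u - 24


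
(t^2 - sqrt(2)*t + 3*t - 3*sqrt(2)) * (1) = t^2 - sqrt(2)*t + 3*t - 3*sqrt(2)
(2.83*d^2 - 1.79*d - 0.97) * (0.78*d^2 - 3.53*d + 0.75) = 2.2074*d^4 - 11.3861*d^3 + 7.6846*d^2 + 2.0816*d - 0.7275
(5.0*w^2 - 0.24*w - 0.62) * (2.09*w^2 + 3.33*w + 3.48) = 10.45*w^4 + 16.1484*w^3 + 15.305*w^2 - 2.8998*w - 2.1576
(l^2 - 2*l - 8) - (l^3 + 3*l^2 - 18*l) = -l^3 - 2*l^2 + 16*l - 8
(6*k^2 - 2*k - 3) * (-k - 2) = -6*k^3 - 10*k^2 + 7*k + 6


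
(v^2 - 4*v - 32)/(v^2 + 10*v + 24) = (v - 8)/(v + 6)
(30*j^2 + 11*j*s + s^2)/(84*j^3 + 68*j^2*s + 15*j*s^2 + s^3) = (5*j + s)/(14*j^2 + 9*j*s + s^2)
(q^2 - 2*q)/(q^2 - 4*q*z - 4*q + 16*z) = q*(q - 2)/(q^2 - 4*q*z - 4*q + 16*z)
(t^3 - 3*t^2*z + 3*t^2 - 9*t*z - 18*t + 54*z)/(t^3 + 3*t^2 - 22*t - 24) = (t^2 - 3*t*z - 3*t + 9*z)/(t^2 - 3*t - 4)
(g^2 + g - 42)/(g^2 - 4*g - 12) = (g + 7)/(g + 2)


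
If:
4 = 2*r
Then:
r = 2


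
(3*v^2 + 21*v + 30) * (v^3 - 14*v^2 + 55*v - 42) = 3*v^5 - 21*v^4 - 99*v^3 + 609*v^2 + 768*v - 1260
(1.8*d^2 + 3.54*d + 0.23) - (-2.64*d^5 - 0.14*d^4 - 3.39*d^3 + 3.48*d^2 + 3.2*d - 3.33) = 2.64*d^5 + 0.14*d^4 + 3.39*d^3 - 1.68*d^2 + 0.34*d + 3.56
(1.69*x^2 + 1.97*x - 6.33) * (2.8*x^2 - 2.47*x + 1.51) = 4.732*x^4 + 1.3417*x^3 - 20.038*x^2 + 18.6098*x - 9.5583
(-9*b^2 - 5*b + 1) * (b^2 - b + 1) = -9*b^4 + 4*b^3 - 3*b^2 - 6*b + 1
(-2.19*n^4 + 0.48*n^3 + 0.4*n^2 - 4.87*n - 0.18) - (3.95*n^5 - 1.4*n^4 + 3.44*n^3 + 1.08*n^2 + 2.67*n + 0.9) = -3.95*n^5 - 0.79*n^4 - 2.96*n^3 - 0.68*n^2 - 7.54*n - 1.08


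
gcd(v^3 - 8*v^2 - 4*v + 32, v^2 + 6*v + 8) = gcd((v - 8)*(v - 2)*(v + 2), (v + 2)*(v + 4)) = v + 2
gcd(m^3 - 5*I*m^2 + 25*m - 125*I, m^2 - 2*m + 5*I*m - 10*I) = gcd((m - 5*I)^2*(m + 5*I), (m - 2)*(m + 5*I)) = m + 5*I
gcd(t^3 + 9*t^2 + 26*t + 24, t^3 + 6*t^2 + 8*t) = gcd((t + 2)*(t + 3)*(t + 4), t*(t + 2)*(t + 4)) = t^2 + 6*t + 8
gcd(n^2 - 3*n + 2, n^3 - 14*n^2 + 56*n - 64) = n - 2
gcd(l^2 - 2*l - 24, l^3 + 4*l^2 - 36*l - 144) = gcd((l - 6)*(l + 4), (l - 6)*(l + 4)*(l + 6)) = l^2 - 2*l - 24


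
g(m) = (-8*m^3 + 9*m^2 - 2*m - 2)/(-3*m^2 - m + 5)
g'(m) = (6*m + 1)*(-8*m^3 + 9*m^2 - 2*m - 2)/(-3*m^2 - m + 5)^2 + (-24*m^2 + 18*m - 2)/(-3*m^2 - m + 5)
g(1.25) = 6.47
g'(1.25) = -40.50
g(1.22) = 8.13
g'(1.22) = -75.72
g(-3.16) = -15.90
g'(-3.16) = 0.59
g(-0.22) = -0.20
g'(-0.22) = -1.39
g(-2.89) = -15.85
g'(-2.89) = -0.26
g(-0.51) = 0.51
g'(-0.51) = -3.91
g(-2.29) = -17.28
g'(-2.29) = -6.04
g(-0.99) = 5.43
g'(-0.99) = -23.01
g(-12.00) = -36.49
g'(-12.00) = 2.61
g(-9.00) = -28.72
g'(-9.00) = 2.56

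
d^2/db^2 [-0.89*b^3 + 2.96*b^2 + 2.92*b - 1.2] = 5.92 - 5.34*b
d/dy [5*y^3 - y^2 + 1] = y*(15*y - 2)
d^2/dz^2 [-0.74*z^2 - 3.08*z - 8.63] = -1.48000000000000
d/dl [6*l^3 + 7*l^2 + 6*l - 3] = 18*l^2 + 14*l + 6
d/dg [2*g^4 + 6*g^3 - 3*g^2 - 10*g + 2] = 8*g^3 + 18*g^2 - 6*g - 10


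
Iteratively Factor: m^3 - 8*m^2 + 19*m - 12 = (m - 4)*(m^2 - 4*m + 3) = (m - 4)*(m - 3)*(m - 1)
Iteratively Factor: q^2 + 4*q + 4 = (q + 2)*(q + 2)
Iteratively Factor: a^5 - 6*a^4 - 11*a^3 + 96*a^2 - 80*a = (a - 5)*(a^4 - a^3 - 16*a^2 + 16*a) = a*(a - 5)*(a^3 - a^2 - 16*a + 16) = a*(a - 5)*(a + 4)*(a^2 - 5*a + 4) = a*(a - 5)*(a - 1)*(a + 4)*(a - 4)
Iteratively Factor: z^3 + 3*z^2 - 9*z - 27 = (z + 3)*(z^2 - 9) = (z - 3)*(z + 3)*(z + 3)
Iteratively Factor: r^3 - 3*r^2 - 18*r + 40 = (r + 4)*(r^2 - 7*r + 10) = (r - 2)*(r + 4)*(r - 5)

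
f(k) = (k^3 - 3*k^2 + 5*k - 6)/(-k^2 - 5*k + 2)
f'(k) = (2*k + 5)*(k^3 - 3*k^2 + 5*k - 6)/(-k^2 - 5*k + 2)^2 + (3*k^2 - 6*k + 5)/(-k^2 - 5*k + 2)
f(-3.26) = -11.58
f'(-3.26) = 9.65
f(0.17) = -4.67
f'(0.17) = -18.60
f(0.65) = 2.24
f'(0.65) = -9.85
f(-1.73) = -3.76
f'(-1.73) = 2.42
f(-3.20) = -11.02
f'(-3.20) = 9.06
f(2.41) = -0.17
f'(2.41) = -0.40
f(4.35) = -1.07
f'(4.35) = -0.54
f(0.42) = 15.76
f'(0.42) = -343.80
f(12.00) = -6.68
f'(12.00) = -0.85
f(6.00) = -2.06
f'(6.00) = -0.66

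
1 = 1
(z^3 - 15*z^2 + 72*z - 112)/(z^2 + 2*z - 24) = (z^2 - 11*z + 28)/(z + 6)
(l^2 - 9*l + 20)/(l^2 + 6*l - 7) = (l^2 - 9*l + 20)/(l^2 + 6*l - 7)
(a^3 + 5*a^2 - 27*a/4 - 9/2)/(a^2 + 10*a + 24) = (a^2 - a - 3/4)/(a + 4)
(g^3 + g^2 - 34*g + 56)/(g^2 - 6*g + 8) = g + 7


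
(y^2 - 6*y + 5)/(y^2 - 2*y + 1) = (y - 5)/(y - 1)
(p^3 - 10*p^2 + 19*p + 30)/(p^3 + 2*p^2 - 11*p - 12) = (p^2 - 11*p + 30)/(p^2 + p - 12)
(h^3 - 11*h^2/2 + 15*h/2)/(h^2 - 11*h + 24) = h*(2*h - 5)/(2*(h - 8))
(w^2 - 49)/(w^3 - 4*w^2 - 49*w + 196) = 1/(w - 4)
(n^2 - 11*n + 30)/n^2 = 1 - 11/n + 30/n^2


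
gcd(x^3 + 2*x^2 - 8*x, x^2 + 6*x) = x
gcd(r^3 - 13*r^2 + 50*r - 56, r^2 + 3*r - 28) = r - 4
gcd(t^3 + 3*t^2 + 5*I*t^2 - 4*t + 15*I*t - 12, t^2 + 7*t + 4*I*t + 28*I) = t + 4*I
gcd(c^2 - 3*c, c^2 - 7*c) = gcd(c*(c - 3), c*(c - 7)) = c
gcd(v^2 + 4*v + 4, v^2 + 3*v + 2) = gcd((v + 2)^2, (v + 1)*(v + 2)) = v + 2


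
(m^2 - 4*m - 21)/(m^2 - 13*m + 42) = (m + 3)/(m - 6)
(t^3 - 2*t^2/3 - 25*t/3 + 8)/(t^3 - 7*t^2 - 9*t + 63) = (3*t^2 - 11*t + 8)/(3*(t^2 - 10*t + 21))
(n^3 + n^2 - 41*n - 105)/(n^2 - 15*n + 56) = (n^2 + 8*n + 15)/(n - 8)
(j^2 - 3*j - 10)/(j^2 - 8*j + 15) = (j + 2)/(j - 3)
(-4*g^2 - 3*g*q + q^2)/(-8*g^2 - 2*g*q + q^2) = (g + q)/(2*g + q)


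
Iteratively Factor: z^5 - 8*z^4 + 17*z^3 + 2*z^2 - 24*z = (z - 4)*(z^4 - 4*z^3 + z^2 + 6*z) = (z - 4)*(z + 1)*(z^3 - 5*z^2 + 6*z) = (z - 4)*(z - 2)*(z + 1)*(z^2 - 3*z) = (z - 4)*(z - 3)*(z - 2)*(z + 1)*(z)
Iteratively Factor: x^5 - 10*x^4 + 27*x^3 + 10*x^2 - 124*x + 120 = (x - 2)*(x^4 - 8*x^3 + 11*x^2 + 32*x - 60) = (x - 5)*(x - 2)*(x^3 - 3*x^2 - 4*x + 12) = (x - 5)*(x - 2)^2*(x^2 - x - 6) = (x - 5)*(x - 2)^2*(x + 2)*(x - 3)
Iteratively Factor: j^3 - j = (j + 1)*(j^2 - j) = j*(j + 1)*(j - 1)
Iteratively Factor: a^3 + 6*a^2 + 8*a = (a + 4)*(a^2 + 2*a) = (a + 2)*(a + 4)*(a)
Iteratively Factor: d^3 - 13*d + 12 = (d + 4)*(d^2 - 4*d + 3) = (d - 3)*(d + 4)*(d - 1)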